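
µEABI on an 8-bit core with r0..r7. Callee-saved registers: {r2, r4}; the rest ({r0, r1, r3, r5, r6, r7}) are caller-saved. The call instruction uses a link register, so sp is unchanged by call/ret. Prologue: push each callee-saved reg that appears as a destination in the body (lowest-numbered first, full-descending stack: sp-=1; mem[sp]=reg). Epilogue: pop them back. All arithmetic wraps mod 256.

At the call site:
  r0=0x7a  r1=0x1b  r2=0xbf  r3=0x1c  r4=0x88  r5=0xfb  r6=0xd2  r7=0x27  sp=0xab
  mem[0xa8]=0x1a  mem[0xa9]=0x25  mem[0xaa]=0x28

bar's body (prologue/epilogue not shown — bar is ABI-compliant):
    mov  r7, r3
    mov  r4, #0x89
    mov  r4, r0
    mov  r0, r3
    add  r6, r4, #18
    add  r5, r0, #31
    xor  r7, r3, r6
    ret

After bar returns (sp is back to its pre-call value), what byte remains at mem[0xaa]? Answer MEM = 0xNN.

prologue: push r4 -> mem[0xaa]=0x88, sp=0xaa
body[0] mov  r7, r3 -> r7=0x1c
body[1] mov  r4, #0x89 -> r4=0x89
body[2] mov  r4, r0 -> r4=0x7a
body[3] mov  r0, r3 -> r0=0x1c
body[4] add  r6, r4, #18 -> r6=0x8c
body[5] add  r5, r0, #31 -> r5=0x3b
body[6] xor  r7, r3, r6 -> r7=0x90
epilogue: pop r4=0x88, sp=0xab
prologue pushed ['r4'] at ['0xaa']

MEM = 0x88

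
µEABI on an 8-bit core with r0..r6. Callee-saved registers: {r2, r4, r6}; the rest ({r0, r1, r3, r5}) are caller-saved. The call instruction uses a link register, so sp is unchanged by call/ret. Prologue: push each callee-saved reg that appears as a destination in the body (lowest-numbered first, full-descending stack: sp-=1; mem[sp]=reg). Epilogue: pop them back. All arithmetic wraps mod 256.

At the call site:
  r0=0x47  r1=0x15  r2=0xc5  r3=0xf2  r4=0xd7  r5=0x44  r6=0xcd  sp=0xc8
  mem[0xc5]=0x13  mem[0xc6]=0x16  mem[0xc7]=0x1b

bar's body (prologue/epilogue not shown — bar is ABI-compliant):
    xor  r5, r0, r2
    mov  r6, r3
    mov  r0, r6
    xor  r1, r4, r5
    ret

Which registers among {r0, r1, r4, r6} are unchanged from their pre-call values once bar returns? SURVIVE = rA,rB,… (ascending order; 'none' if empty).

prologue: push r6 -> mem[0xc7]=0xcd, sp=0xc7
body[0] xor  r5, r0, r2 -> r5=0x82
body[1] mov  r6, r3 -> r6=0xf2
body[2] mov  r0, r6 -> r0=0xf2
body[3] xor  r1, r4, r5 -> r1=0x55
epilogue: pop r6=0xcd, sp=0xc8
r0: caller-saved, written=True
r1: caller-saved, written=True
r4: callee-saved, written=False
r6: callee-saved, written=True

SURVIVE = r4,r6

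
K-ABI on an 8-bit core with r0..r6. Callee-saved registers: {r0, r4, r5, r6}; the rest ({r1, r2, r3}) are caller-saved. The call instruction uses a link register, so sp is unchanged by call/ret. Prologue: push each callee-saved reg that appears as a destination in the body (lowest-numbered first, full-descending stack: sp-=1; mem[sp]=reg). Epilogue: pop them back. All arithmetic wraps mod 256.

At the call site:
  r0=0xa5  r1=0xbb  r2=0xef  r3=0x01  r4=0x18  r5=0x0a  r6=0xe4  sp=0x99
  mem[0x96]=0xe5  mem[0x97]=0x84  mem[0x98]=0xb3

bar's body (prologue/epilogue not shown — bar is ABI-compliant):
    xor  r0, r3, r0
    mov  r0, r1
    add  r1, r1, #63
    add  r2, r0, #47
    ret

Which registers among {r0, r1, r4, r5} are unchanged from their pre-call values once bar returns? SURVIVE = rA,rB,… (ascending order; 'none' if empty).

SURVIVE = r0,r4,r5

prologue: push r0 -> mem[0x98]=0xa5, sp=0x98
body[0] xor  r0, r3, r0 -> r0=0xa4
body[1] mov  r0, r1 -> r0=0xbb
body[2] add  r1, r1, #63 -> r1=0xfa
body[3] add  r2, r0, #47 -> r2=0xea
epilogue: pop r0=0xa5, sp=0x99
r0: callee-saved, written=True
r1: caller-saved, written=True
r4: callee-saved, written=False
r5: callee-saved, written=False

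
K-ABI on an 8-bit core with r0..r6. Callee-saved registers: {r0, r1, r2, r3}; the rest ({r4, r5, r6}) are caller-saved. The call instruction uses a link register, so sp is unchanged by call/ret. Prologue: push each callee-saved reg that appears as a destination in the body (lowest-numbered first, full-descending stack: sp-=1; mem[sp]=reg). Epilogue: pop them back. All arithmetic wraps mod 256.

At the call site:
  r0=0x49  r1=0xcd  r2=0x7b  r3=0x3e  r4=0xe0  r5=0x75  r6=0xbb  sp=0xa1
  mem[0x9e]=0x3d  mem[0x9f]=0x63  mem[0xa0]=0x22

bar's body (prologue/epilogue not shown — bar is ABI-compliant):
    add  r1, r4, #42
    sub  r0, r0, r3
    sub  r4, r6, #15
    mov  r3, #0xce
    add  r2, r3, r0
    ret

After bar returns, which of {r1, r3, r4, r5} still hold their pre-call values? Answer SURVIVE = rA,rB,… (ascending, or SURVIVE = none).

SURVIVE = r1,r3,r5

prologue: push r0 -> mem[0xa0]=0x49, sp=0xa0
prologue: push r1 -> mem[0x9f]=0xcd, sp=0x9f
prologue: push r2 -> mem[0x9e]=0x7b, sp=0x9e
prologue: push r3 -> mem[0x9d]=0x3e, sp=0x9d
body[0] add  r1, r4, #42 -> r1=0x0a
body[1] sub  r0, r0, r3 -> r0=0x0b
body[2] sub  r4, r6, #15 -> r4=0xac
body[3] mov  r3, #0xce -> r3=0xce
body[4] add  r2, r3, r0 -> r2=0xd9
epilogue: pop r3=0x3e, sp=0x9e
epilogue: pop r2=0x7b, sp=0x9f
epilogue: pop r1=0xcd, sp=0xa0
epilogue: pop r0=0x49, sp=0xa1
r1: callee-saved, written=True
r3: callee-saved, written=True
r4: caller-saved, written=True
r5: caller-saved, written=False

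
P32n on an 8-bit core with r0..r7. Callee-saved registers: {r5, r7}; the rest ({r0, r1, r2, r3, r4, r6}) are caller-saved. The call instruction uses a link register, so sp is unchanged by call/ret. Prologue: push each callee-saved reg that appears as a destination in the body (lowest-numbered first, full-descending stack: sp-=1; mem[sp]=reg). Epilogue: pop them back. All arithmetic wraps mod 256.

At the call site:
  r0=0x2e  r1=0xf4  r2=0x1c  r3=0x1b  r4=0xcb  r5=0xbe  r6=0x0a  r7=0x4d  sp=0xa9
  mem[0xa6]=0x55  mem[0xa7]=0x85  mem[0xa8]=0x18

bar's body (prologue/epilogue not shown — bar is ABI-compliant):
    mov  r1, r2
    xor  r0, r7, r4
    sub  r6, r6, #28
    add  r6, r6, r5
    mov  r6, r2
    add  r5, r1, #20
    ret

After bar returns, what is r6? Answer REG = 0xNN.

REG = 0x1c

prologue: push r5 -> mem[0xa8]=0xbe, sp=0xa8
body[0] mov  r1, r2 -> r1=0x1c
body[1] xor  r0, r7, r4 -> r0=0x86
body[2] sub  r6, r6, #28 -> r6=0xee
body[3] add  r6, r6, r5 -> r6=0xac
body[4] mov  r6, r2 -> r6=0x1c
body[5] add  r5, r1, #20 -> r5=0x30
epilogue: pop r5=0xbe, sp=0xa9
r6 is caller-saved -> body value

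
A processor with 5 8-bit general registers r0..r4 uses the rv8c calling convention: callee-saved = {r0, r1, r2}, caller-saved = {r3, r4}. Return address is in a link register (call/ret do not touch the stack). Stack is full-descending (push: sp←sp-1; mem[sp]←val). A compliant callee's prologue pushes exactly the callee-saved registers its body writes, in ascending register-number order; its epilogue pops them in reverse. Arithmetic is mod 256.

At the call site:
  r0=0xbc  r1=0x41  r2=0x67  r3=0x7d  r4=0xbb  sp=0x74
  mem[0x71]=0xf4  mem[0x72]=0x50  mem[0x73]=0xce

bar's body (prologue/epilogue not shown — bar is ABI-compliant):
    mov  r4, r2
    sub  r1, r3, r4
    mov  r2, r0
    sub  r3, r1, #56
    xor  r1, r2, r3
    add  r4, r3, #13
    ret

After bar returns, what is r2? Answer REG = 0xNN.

REG = 0x67

prologue: push r1 → mem[0x73]=0x41, sp=0x73
prologue: push r2 → mem[0x72]=0x67, sp=0x72
body[0] mov  r4, r2 → r4=0x67
body[1] sub  r1, r3, r4 → r1=0x16
body[2] mov  r2, r0 → r2=0xbc
body[3] sub  r3, r1, #56 → r3=0xde
body[4] xor  r1, r2, r3 → r1=0x62
body[5] add  r4, r3, #13 → r4=0xeb
epilogue: pop r2=0x67, sp=0x73
epilogue: pop r1=0x41, sp=0x74
r2 is callee-saved → restored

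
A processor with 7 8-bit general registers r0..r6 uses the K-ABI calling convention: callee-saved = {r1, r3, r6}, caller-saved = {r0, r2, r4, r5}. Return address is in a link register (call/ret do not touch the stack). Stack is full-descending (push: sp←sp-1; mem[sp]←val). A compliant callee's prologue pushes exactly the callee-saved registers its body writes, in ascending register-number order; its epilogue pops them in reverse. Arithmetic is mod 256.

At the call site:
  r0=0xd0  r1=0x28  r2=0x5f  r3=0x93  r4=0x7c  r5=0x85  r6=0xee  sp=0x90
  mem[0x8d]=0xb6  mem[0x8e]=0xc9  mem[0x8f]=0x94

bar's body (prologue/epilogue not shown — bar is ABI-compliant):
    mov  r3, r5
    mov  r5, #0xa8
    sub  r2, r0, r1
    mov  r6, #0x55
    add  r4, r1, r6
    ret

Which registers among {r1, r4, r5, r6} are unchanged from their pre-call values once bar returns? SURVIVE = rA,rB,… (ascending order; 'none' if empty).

prologue: push r3 -> mem[0x8f]=0x93, sp=0x8f
prologue: push r6 -> mem[0x8e]=0xee, sp=0x8e
body[0] mov  r3, r5 -> r3=0x85
body[1] mov  r5, #0xa8 -> r5=0xa8
body[2] sub  r2, r0, r1 -> r2=0xa8
body[3] mov  r6, #0x55 -> r6=0x55
body[4] add  r4, r1, r6 -> r4=0x7d
epilogue: pop r6=0xee, sp=0x8f
epilogue: pop r3=0x93, sp=0x90
r1: callee-saved, written=False
r4: caller-saved, written=True
r5: caller-saved, written=True
r6: callee-saved, written=True

SURVIVE = r1,r6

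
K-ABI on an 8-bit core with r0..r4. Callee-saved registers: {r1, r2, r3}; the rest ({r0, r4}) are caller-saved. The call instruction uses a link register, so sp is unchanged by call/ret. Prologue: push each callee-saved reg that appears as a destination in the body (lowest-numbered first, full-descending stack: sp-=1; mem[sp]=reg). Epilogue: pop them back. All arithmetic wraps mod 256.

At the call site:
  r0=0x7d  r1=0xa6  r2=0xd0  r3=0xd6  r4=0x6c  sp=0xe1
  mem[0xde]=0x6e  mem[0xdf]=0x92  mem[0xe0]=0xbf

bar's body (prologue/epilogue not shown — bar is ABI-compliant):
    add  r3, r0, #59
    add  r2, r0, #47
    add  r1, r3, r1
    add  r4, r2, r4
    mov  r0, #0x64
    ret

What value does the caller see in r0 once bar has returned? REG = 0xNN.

REG = 0x64

prologue: push r1 → mem[0xe0]=0xa6, sp=0xe0
prologue: push r2 → mem[0xdf]=0xd0, sp=0xdf
prologue: push r3 → mem[0xde]=0xd6, sp=0xde
body[0] add  r3, r0, #59 → r3=0xb8
body[1] add  r2, r0, #47 → r2=0xac
body[2] add  r1, r3, r1 → r1=0x5e
body[3] add  r4, r2, r4 → r4=0x18
body[4] mov  r0, #0x64 → r0=0x64
epilogue: pop r3=0xd6, sp=0xdf
epilogue: pop r2=0xd0, sp=0xe0
epilogue: pop r1=0xa6, sp=0xe1
r0 is caller-saved → body value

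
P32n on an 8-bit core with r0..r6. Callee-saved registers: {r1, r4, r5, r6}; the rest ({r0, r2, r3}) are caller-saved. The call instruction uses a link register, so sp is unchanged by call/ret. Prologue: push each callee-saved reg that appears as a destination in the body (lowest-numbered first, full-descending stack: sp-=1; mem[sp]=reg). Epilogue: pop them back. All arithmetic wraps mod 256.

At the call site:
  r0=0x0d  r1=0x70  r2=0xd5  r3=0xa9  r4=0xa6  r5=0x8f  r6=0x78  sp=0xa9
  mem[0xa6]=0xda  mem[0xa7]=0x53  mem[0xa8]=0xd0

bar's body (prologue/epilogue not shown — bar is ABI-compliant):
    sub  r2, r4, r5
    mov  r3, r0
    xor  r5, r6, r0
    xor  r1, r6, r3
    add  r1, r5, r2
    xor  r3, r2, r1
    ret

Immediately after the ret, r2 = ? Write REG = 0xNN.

REG = 0x17

prologue: push r1 -> mem[0xa8]=0x70, sp=0xa8
prologue: push r5 -> mem[0xa7]=0x8f, sp=0xa7
body[0] sub  r2, r4, r5 -> r2=0x17
body[1] mov  r3, r0 -> r3=0x0d
body[2] xor  r5, r6, r0 -> r5=0x75
body[3] xor  r1, r6, r3 -> r1=0x75
body[4] add  r1, r5, r2 -> r1=0x8c
body[5] xor  r3, r2, r1 -> r3=0x9b
epilogue: pop r5=0x8f, sp=0xa8
epilogue: pop r1=0x70, sp=0xa9
r2 is caller-saved -> body value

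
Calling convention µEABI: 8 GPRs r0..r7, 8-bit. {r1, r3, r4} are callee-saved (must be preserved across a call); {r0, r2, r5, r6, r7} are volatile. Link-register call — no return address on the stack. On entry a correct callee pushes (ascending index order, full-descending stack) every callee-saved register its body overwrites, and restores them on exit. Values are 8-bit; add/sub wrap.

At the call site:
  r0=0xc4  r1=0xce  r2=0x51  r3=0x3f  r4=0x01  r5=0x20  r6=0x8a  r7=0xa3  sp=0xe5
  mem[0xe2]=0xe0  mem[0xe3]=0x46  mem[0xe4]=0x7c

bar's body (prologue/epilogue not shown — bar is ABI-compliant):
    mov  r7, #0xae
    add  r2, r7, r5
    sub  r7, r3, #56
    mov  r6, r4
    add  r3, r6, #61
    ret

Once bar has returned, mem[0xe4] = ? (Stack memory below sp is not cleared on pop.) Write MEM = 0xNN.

MEM = 0x3f

prologue: push r3 → mem[0xe4]=0x3f, sp=0xe4
body[0] mov  r7, #0xae → r7=0xae
body[1] add  r2, r7, r5 → r2=0xce
body[2] sub  r7, r3, #56 → r7=0x07
body[3] mov  r6, r4 → r6=0x01
body[4] add  r3, r6, #61 → r3=0x3e
epilogue: pop r3=0x3f, sp=0xe5
prologue pushed ['r3'] at ['0xe4']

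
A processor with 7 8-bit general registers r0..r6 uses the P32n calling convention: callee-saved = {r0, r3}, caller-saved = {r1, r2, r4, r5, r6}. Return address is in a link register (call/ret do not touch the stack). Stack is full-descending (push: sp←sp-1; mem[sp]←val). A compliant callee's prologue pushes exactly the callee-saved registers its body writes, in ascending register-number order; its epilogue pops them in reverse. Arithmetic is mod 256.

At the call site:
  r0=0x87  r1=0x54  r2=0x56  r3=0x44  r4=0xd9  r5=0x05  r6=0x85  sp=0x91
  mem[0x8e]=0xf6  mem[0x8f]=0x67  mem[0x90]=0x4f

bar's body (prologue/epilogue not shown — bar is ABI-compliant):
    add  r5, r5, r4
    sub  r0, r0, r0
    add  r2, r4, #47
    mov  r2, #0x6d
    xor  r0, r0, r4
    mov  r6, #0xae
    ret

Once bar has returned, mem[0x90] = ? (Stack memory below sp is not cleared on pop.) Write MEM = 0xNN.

MEM = 0x87

prologue: push r0 -> mem[0x90]=0x87, sp=0x90
body[0] add  r5, r5, r4 -> r5=0xde
body[1] sub  r0, r0, r0 -> r0=0x00
body[2] add  r2, r4, #47 -> r2=0x08
body[3] mov  r2, #0x6d -> r2=0x6d
body[4] xor  r0, r0, r4 -> r0=0xd9
body[5] mov  r6, #0xae -> r6=0xae
epilogue: pop r0=0x87, sp=0x91
prologue pushed ['r0'] at ['0x90']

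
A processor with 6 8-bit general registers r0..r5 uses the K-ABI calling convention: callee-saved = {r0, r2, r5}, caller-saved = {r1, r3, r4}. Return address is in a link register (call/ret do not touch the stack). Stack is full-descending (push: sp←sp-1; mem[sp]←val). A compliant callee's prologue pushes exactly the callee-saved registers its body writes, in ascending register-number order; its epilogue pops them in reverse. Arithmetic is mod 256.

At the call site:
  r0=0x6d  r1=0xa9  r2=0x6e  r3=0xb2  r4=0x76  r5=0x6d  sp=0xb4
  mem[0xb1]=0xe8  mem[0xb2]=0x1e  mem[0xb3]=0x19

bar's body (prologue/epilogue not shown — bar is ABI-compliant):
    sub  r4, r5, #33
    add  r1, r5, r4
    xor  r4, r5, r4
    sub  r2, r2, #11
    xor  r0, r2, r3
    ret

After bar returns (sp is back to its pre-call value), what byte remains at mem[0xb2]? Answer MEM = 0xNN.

prologue: push r0 → mem[0xb3]=0x6d, sp=0xb3
prologue: push r2 → mem[0xb2]=0x6e, sp=0xb2
body[0] sub  r4, r5, #33 → r4=0x4c
body[1] add  r1, r5, r4 → r1=0xb9
body[2] xor  r4, r5, r4 → r4=0x21
body[3] sub  r2, r2, #11 → r2=0x63
body[4] xor  r0, r2, r3 → r0=0xd1
epilogue: pop r2=0x6e, sp=0xb3
epilogue: pop r0=0x6d, sp=0xb4
prologue pushed ['r0', 'r2'] at ['0xb3', '0xb2']

MEM = 0x6e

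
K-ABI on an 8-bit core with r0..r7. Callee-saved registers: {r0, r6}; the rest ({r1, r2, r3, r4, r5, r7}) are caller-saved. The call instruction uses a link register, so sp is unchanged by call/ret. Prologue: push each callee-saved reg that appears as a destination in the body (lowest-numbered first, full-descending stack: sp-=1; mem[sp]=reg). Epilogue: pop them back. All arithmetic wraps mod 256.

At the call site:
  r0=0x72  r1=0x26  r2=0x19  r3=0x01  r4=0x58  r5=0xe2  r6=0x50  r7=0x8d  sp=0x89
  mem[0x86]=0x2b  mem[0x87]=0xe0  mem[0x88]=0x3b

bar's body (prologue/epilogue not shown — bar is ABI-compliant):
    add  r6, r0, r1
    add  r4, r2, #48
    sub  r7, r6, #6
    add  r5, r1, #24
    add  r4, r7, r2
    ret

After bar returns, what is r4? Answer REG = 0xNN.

prologue: push r6 -> mem[0x88]=0x50, sp=0x88
body[0] add  r6, r0, r1 -> r6=0x98
body[1] add  r4, r2, #48 -> r4=0x49
body[2] sub  r7, r6, #6 -> r7=0x92
body[3] add  r5, r1, #24 -> r5=0x3e
body[4] add  r4, r7, r2 -> r4=0xab
epilogue: pop r6=0x50, sp=0x89
r4 is caller-saved -> body value

REG = 0xab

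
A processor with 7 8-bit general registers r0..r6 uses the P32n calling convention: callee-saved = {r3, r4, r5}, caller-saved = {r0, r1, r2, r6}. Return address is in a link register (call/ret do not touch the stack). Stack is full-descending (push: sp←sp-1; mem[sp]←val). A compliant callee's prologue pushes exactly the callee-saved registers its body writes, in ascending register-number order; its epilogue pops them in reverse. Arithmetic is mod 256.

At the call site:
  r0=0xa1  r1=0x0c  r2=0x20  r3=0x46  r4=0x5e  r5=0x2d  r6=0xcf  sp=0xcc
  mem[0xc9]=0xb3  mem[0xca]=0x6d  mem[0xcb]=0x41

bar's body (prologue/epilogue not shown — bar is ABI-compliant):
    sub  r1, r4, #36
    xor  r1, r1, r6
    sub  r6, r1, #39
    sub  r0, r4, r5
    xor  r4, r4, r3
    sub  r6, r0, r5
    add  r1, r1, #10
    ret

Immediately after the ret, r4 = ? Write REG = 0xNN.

REG = 0x5e

prologue: push r4 → mem[0xcb]=0x5e, sp=0xcb
body[0] sub  r1, r4, #36 → r1=0x3a
body[1] xor  r1, r1, r6 → r1=0xf5
body[2] sub  r6, r1, #39 → r6=0xce
body[3] sub  r0, r4, r5 → r0=0x31
body[4] xor  r4, r4, r3 → r4=0x18
body[5] sub  r6, r0, r5 → r6=0x04
body[6] add  r1, r1, #10 → r1=0xff
epilogue: pop r4=0x5e, sp=0xcc
r4 is callee-saved → restored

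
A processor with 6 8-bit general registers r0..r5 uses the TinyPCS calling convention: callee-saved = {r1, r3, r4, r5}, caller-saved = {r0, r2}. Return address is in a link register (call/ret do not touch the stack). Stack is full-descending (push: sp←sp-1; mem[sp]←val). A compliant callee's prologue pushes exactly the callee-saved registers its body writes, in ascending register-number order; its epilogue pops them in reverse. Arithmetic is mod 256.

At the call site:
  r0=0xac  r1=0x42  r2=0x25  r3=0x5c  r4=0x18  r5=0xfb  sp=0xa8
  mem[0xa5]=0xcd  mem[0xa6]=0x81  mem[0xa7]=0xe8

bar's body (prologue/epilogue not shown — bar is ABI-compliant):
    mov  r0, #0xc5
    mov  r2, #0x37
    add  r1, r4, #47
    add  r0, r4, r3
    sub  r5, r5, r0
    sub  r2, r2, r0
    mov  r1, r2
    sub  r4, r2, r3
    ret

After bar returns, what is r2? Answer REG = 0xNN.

REG = 0xc3

prologue: push r1 -> mem[0xa7]=0x42, sp=0xa7
prologue: push r4 -> mem[0xa6]=0x18, sp=0xa6
prologue: push r5 -> mem[0xa5]=0xfb, sp=0xa5
body[0] mov  r0, #0xc5 -> r0=0xc5
body[1] mov  r2, #0x37 -> r2=0x37
body[2] add  r1, r4, #47 -> r1=0x47
body[3] add  r0, r4, r3 -> r0=0x74
body[4] sub  r5, r5, r0 -> r5=0x87
body[5] sub  r2, r2, r0 -> r2=0xc3
body[6] mov  r1, r2 -> r1=0xc3
body[7] sub  r4, r2, r3 -> r4=0x67
epilogue: pop r5=0xfb, sp=0xa6
epilogue: pop r4=0x18, sp=0xa7
epilogue: pop r1=0x42, sp=0xa8
r2 is caller-saved -> body value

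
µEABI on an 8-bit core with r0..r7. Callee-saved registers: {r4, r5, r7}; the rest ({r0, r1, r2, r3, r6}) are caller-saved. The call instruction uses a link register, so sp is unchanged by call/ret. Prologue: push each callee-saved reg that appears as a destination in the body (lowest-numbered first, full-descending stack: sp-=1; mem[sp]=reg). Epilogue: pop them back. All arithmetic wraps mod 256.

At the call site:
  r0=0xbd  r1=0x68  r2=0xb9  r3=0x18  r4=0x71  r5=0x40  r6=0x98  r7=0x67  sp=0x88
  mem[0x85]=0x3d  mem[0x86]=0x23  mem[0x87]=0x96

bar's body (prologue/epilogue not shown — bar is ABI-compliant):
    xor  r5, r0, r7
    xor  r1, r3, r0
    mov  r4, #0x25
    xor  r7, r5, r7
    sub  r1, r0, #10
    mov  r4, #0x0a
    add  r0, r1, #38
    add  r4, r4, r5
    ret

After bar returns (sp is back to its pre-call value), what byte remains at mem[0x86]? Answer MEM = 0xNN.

MEM = 0x40

prologue: push r4 → mem[0x87]=0x71, sp=0x87
prologue: push r5 → mem[0x86]=0x40, sp=0x86
prologue: push r7 → mem[0x85]=0x67, sp=0x85
body[0] xor  r5, r0, r7 → r5=0xda
body[1] xor  r1, r3, r0 → r1=0xa5
body[2] mov  r4, #0x25 → r4=0x25
body[3] xor  r7, r5, r7 → r7=0xbd
body[4] sub  r1, r0, #10 → r1=0xb3
body[5] mov  r4, #0x0a → r4=0x0a
body[6] add  r0, r1, #38 → r0=0xd9
body[7] add  r4, r4, r5 → r4=0xe4
epilogue: pop r7=0x67, sp=0x86
epilogue: pop r5=0x40, sp=0x87
epilogue: pop r4=0x71, sp=0x88
prologue pushed ['r4', 'r5', 'r7'] at ['0x87', '0x86', '0x85']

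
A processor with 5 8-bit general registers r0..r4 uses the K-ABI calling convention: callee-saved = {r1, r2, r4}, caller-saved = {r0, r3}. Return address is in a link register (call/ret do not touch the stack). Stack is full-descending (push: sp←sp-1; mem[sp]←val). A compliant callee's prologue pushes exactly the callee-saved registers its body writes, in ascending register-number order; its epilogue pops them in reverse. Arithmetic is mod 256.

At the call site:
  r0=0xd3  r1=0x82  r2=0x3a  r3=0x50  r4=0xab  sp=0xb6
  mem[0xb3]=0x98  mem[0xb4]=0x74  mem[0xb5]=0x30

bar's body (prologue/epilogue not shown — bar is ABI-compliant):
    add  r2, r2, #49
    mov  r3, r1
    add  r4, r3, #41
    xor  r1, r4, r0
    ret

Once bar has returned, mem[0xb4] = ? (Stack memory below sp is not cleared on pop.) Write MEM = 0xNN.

prologue: push r1 → mem[0xb5]=0x82, sp=0xb5
prologue: push r2 → mem[0xb4]=0x3a, sp=0xb4
prologue: push r4 → mem[0xb3]=0xab, sp=0xb3
body[0] add  r2, r2, #49 → r2=0x6b
body[1] mov  r3, r1 → r3=0x82
body[2] add  r4, r3, #41 → r4=0xab
body[3] xor  r1, r4, r0 → r1=0x78
epilogue: pop r4=0xab, sp=0xb4
epilogue: pop r2=0x3a, sp=0xb5
epilogue: pop r1=0x82, sp=0xb6
prologue pushed ['r1', 'r2', 'r4'] at ['0xb5', '0xb4', '0xb3']

MEM = 0x3a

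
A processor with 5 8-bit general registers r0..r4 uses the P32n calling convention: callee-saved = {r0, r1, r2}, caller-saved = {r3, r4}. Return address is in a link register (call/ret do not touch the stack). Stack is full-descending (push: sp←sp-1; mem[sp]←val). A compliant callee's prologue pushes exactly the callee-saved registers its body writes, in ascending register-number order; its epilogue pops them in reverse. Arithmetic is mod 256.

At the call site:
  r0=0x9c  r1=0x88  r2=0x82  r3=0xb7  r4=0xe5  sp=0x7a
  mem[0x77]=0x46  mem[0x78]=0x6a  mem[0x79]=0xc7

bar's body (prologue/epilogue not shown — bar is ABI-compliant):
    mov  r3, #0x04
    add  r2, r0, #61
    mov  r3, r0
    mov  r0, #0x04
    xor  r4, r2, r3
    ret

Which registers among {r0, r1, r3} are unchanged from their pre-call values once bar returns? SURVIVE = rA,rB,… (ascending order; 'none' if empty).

prologue: push r0 → mem[0x79]=0x9c, sp=0x79
prologue: push r2 → mem[0x78]=0x82, sp=0x78
body[0] mov  r3, #0x04 → r3=0x04
body[1] add  r2, r0, #61 → r2=0xd9
body[2] mov  r3, r0 → r3=0x9c
body[3] mov  r0, #0x04 → r0=0x04
body[4] xor  r4, r2, r3 → r4=0x45
epilogue: pop r2=0x82, sp=0x79
epilogue: pop r0=0x9c, sp=0x7a
r0: callee-saved, written=True
r1: callee-saved, written=False
r3: caller-saved, written=True

SURVIVE = r0,r1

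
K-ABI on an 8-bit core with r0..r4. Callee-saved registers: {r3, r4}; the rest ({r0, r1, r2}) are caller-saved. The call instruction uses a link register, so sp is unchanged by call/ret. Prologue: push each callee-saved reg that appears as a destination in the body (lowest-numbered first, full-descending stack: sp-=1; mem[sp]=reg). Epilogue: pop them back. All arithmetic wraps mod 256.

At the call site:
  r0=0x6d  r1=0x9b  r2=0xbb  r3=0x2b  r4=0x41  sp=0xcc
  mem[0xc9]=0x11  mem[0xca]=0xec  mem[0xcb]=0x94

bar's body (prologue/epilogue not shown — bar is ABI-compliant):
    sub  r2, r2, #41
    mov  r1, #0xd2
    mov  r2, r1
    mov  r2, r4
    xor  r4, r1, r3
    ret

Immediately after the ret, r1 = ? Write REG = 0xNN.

REG = 0xd2

prologue: push r4 -> mem[0xcb]=0x41, sp=0xcb
body[0] sub  r2, r2, #41 -> r2=0x92
body[1] mov  r1, #0xd2 -> r1=0xd2
body[2] mov  r2, r1 -> r2=0xd2
body[3] mov  r2, r4 -> r2=0x41
body[4] xor  r4, r1, r3 -> r4=0xf9
epilogue: pop r4=0x41, sp=0xcc
r1 is caller-saved -> body value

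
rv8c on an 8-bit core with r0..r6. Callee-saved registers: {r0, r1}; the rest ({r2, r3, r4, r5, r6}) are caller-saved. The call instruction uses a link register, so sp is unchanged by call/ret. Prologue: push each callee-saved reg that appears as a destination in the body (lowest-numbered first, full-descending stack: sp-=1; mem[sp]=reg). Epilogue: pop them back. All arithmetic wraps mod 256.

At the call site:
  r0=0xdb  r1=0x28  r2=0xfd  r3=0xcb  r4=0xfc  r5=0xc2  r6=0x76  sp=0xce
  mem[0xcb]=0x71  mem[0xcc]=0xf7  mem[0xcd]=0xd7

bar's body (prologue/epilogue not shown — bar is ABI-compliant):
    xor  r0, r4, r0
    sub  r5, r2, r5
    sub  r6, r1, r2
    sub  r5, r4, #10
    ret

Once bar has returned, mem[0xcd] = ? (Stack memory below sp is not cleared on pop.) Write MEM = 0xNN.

MEM = 0xdb

prologue: push r0 → mem[0xcd]=0xdb, sp=0xcd
body[0] xor  r0, r4, r0 → r0=0x27
body[1] sub  r5, r2, r5 → r5=0x3b
body[2] sub  r6, r1, r2 → r6=0x2b
body[3] sub  r5, r4, #10 → r5=0xf2
epilogue: pop r0=0xdb, sp=0xce
prologue pushed ['r0'] at ['0xcd']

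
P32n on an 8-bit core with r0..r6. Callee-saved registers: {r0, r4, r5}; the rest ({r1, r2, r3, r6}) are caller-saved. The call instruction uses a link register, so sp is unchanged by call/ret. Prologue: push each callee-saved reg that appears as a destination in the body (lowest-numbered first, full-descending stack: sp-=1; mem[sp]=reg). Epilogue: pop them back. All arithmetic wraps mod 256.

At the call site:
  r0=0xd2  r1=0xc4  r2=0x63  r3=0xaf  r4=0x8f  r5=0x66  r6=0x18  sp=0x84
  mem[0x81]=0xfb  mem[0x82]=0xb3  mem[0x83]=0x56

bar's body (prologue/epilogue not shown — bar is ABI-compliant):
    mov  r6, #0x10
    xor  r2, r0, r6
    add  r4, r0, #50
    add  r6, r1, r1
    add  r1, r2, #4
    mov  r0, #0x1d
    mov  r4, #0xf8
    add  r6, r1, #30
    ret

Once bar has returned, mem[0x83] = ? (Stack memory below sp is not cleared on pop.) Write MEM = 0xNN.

MEM = 0xd2

prologue: push r0 → mem[0x83]=0xd2, sp=0x83
prologue: push r4 → mem[0x82]=0x8f, sp=0x82
body[0] mov  r6, #0x10 → r6=0x10
body[1] xor  r2, r0, r6 → r2=0xc2
body[2] add  r4, r0, #50 → r4=0x04
body[3] add  r6, r1, r1 → r6=0x88
body[4] add  r1, r2, #4 → r1=0xc6
body[5] mov  r0, #0x1d → r0=0x1d
body[6] mov  r4, #0xf8 → r4=0xf8
body[7] add  r6, r1, #30 → r6=0xe4
epilogue: pop r4=0x8f, sp=0x83
epilogue: pop r0=0xd2, sp=0x84
prologue pushed ['r0', 'r4'] at ['0x83', '0x82']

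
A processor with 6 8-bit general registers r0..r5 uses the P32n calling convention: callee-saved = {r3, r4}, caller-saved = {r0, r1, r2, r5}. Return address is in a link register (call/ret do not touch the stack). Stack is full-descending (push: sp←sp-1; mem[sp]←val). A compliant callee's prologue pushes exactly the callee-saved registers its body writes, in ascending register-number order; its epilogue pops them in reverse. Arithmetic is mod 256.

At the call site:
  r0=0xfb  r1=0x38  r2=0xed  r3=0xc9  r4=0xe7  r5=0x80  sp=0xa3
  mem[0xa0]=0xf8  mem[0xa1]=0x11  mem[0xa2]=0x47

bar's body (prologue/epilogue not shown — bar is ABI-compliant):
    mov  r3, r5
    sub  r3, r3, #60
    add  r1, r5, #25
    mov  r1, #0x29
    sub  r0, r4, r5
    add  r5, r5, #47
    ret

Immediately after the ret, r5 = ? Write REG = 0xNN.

REG = 0xaf

prologue: push r3 → mem[0xa2]=0xc9, sp=0xa2
body[0] mov  r3, r5 → r3=0x80
body[1] sub  r3, r3, #60 → r3=0x44
body[2] add  r1, r5, #25 → r1=0x99
body[3] mov  r1, #0x29 → r1=0x29
body[4] sub  r0, r4, r5 → r0=0x67
body[5] add  r5, r5, #47 → r5=0xaf
epilogue: pop r3=0xc9, sp=0xa3
r5 is caller-saved → body value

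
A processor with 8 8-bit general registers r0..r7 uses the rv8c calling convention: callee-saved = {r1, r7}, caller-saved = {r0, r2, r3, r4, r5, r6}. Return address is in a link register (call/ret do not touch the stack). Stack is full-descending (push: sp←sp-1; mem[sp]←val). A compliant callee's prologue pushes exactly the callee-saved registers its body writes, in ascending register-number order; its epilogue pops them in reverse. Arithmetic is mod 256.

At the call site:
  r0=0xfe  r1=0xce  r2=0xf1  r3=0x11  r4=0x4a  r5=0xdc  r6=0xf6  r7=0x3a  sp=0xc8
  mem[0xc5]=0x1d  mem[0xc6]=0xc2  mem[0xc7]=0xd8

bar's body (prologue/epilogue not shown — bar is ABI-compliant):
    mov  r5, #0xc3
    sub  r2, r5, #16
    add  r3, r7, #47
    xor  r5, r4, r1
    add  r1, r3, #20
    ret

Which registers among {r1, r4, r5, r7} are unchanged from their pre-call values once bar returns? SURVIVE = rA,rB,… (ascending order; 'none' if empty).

prologue: push r1 → mem[0xc7]=0xce, sp=0xc7
body[0] mov  r5, #0xc3 → r5=0xc3
body[1] sub  r2, r5, #16 → r2=0xb3
body[2] add  r3, r7, #47 → r3=0x69
body[3] xor  r5, r4, r1 → r5=0x84
body[4] add  r1, r3, #20 → r1=0x7d
epilogue: pop r1=0xce, sp=0xc8
r1: callee-saved, written=True
r4: caller-saved, written=False
r5: caller-saved, written=True
r7: callee-saved, written=False

SURVIVE = r1,r4,r7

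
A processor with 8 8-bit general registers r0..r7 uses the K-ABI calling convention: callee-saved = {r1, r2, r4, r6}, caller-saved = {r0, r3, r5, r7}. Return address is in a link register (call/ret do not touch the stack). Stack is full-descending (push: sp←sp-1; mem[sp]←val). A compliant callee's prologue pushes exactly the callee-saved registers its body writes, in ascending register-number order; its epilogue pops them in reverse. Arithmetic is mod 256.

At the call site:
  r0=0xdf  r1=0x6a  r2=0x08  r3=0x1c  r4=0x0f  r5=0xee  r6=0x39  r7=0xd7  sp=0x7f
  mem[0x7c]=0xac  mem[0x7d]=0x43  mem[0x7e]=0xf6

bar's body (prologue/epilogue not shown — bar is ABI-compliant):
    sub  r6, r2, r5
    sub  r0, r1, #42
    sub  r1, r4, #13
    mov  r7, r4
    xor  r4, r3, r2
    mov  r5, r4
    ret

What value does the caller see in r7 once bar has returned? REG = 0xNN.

REG = 0x0f

prologue: push r1 -> mem[0x7e]=0x6a, sp=0x7e
prologue: push r4 -> mem[0x7d]=0x0f, sp=0x7d
prologue: push r6 -> mem[0x7c]=0x39, sp=0x7c
body[0] sub  r6, r2, r5 -> r6=0x1a
body[1] sub  r0, r1, #42 -> r0=0x40
body[2] sub  r1, r4, #13 -> r1=0x02
body[3] mov  r7, r4 -> r7=0x0f
body[4] xor  r4, r3, r2 -> r4=0x14
body[5] mov  r5, r4 -> r5=0x14
epilogue: pop r6=0x39, sp=0x7d
epilogue: pop r4=0x0f, sp=0x7e
epilogue: pop r1=0x6a, sp=0x7f
r7 is caller-saved -> body value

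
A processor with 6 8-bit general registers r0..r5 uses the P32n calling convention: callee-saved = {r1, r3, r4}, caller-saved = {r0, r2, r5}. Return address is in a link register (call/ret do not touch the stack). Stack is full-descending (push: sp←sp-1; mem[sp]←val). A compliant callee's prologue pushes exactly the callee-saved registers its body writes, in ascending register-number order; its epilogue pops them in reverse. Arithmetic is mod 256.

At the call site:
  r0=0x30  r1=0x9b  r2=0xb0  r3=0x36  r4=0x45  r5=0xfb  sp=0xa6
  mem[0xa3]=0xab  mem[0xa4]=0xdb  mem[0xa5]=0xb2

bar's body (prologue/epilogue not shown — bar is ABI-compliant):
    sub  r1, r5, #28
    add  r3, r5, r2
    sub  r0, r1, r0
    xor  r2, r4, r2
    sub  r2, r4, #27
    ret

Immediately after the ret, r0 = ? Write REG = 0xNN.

REG = 0xaf

prologue: push r1 → mem[0xa5]=0x9b, sp=0xa5
prologue: push r3 → mem[0xa4]=0x36, sp=0xa4
body[0] sub  r1, r5, #28 → r1=0xdf
body[1] add  r3, r5, r2 → r3=0xab
body[2] sub  r0, r1, r0 → r0=0xaf
body[3] xor  r2, r4, r2 → r2=0xf5
body[4] sub  r2, r4, #27 → r2=0x2a
epilogue: pop r3=0x36, sp=0xa5
epilogue: pop r1=0x9b, sp=0xa6
r0 is caller-saved → body value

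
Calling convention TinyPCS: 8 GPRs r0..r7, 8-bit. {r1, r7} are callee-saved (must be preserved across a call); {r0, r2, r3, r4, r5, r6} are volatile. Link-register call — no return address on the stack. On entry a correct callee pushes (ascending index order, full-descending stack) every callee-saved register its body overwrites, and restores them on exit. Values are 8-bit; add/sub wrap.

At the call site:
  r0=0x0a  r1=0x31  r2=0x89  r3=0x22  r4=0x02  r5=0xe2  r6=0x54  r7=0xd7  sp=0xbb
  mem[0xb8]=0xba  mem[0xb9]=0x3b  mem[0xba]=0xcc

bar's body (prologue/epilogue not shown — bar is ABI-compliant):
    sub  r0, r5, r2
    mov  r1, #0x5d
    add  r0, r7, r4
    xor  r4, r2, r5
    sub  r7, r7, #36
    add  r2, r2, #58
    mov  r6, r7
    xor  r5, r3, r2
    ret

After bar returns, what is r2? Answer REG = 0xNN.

REG = 0xc3

prologue: push r1 → mem[0xba]=0x31, sp=0xba
prologue: push r7 → mem[0xb9]=0xd7, sp=0xb9
body[0] sub  r0, r5, r2 → r0=0x59
body[1] mov  r1, #0x5d → r1=0x5d
body[2] add  r0, r7, r4 → r0=0xd9
body[3] xor  r4, r2, r5 → r4=0x6b
body[4] sub  r7, r7, #36 → r7=0xb3
body[5] add  r2, r2, #58 → r2=0xc3
body[6] mov  r6, r7 → r6=0xb3
body[7] xor  r5, r3, r2 → r5=0xe1
epilogue: pop r7=0xd7, sp=0xba
epilogue: pop r1=0x31, sp=0xbb
r2 is caller-saved → body value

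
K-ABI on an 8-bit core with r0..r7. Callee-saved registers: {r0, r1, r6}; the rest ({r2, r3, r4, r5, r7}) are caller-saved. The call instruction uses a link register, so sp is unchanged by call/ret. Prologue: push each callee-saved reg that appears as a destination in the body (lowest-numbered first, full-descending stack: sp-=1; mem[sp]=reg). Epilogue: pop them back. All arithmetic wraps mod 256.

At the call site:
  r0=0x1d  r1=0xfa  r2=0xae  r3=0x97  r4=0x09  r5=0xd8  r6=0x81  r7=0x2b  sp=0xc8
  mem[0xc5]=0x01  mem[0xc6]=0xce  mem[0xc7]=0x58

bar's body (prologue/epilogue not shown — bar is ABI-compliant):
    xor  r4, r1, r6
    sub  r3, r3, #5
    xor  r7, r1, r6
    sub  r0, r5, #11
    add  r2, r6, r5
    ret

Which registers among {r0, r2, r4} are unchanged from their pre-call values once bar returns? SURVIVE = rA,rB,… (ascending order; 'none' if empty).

SURVIVE = r0

prologue: push r0 → mem[0xc7]=0x1d, sp=0xc7
body[0] xor  r4, r1, r6 → r4=0x7b
body[1] sub  r3, r3, #5 → r3=0x92
body[2] xor  r7, r1, r6 → r7=0x7b
body[3] sub  r0, r5, #11 → r0=0xcd
body[4] add  r2, r6, r5 → r2=0x59
epilogue: pop r0=0x1d, sp=0xc8
r0: callee-saved, written=True
r2: caller-saved, written=True
r4: caller-saved, written=True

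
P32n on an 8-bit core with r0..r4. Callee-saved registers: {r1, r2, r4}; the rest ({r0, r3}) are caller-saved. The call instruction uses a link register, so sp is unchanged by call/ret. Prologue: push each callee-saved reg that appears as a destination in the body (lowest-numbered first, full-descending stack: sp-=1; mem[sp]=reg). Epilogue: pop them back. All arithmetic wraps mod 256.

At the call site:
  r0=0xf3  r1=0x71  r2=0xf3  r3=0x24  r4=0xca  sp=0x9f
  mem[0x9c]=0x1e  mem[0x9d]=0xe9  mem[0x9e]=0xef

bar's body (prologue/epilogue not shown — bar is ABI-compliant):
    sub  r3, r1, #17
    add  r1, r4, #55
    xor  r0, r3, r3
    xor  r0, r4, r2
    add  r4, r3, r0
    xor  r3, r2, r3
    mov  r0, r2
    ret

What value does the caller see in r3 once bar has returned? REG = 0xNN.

REG = 0x93

prologue: push r1 -> mem[0x9e]=0x71, sp=0x9e
prologue: push r4 -> mem[0x9d]=0xca, sp=0x9d
body[0] sub  r3, r1, #17 -> r3=0x60
body[1] add  r1, r4, #55 -> r1=0x01
body[2] xor  r0, r3, r3 -> r0=0x00
body[3] xor  r0, r4, r2 -> r0=0x39
body[4] add  r4, r3, r0 -> r4=0x99
body[5] xor  r3, r2, r3 -> r3=0x93
body[6] mov  r0, r2 -> r0=0xf3
epilogue: pop r4=0xca, sp=0x9e
epilogue: pop r1=0x71, sp=0x9f
r3 is caller-saved -> body value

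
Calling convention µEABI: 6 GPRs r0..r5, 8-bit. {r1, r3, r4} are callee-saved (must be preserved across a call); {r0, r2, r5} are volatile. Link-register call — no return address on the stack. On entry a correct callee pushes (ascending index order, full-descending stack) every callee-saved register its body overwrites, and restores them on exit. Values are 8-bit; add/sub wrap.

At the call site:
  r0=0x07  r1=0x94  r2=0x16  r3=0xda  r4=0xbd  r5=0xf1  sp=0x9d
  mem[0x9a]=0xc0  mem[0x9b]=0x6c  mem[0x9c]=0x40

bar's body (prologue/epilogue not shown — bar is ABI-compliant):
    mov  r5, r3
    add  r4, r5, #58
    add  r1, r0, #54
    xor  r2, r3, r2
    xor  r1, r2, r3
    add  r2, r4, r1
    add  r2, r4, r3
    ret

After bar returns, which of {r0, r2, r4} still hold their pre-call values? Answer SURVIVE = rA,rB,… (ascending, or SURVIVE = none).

prologue: push r1 → mem[0x9c]=0x94, sp=0x9c
prologue: push r4 → mem[0x9b]=0xbd, sp=0x9b
body[0] mov  r5, r3 → r5=0xda
body[1] add  r4, r5, #58 → r4=0x14
body[2] add  r1, r0, #54 → r1=0x3d
body[3] xor  r2, r3, r2 → r2=0xcc
body[4] xor  r1, r2, r3 → r1=0x16
body[5] add  r2, r4, r1 → r2=0x2a
body[6] add  r2, r4, r3 → r2=0xee
epilogue: pop r4=0xbd, sp=0x9c
epilogue: pop r1=0x94, sp=0x9d
r0: caller-saved, written=False
r2: caller-saved, written=True
r4: callee-saved, written=True

SURVIVE = r0,r4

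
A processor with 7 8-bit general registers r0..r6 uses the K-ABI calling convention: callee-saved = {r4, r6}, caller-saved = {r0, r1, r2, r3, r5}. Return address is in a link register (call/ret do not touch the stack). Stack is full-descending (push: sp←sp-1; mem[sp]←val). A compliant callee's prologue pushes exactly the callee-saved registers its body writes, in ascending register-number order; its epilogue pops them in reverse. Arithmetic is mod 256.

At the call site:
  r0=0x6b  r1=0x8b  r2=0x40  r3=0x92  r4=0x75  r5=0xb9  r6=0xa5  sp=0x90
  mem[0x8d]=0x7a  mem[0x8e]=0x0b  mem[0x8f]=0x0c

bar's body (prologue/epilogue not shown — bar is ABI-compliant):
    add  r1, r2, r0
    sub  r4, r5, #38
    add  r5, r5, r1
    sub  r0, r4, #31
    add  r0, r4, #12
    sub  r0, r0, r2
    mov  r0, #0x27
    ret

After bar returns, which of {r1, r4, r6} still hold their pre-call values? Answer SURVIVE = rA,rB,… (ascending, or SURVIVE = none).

prologue: push r4 → mem[0x8f]=0x75, sp=0x8f
body[0] add  r1, r2, r0 → r1=0xab
body[1] sub  r4, r5, #38 → r4=0x93
body[2] add  r5, r5, r1 → r5=0x64
body[3] sub  r0, r4, #31 → r0=0x74
body[4] add  r0, r4, #12 → r0=0x9f
body[5] sub  r0, r0, r2 → r0=0x5f
body[6] mov  r0, #0x27 → r0=0x27
epilogue: pop r4=0x75, sp=0x90
r1: caller-saved, written=True
r4: callee-saved, written=True
r6: callee-saved, written=False

SURVIVE = r4,r6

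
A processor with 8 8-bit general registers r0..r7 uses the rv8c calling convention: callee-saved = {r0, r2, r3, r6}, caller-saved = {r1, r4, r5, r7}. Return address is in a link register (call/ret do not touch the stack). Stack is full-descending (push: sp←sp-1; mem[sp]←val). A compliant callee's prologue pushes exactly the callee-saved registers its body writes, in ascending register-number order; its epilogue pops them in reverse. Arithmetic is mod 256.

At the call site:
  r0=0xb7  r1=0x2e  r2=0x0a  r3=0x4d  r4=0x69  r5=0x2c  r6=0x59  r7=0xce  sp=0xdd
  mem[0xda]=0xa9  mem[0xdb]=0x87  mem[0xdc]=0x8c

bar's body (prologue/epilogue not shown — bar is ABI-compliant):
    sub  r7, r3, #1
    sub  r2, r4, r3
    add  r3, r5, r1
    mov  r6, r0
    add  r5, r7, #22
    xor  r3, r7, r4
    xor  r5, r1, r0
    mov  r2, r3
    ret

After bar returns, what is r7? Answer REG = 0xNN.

REG = 0x4c

prologue: push r2 -> mem[0xdc]=0x0a, sp=0xdc
prologue: push r3 -> mem[0xdb]=0x4d, sp=0xdb
prologue: push r6 -> mem[0xda]=0x59, sp=0xda
body[0] sub  r7, r3, #1 -> r7=0x4c
body[1] sub  r2, r4, r3 -> r2=0x1c
body[2] add  r3, r5, r1 -> r3=0x5a
body[3] mov  r6, r0 -> r6=0xb7
body[4] add  r5, r7, #22 -> r5=0x62
body[5] xor  r3, r7, r4 -> r3=0x25
body[6] xor  r5, r1, r0 -> r5=0x99
body[7] mov  r2, r3 -> r2=0x25
epilogue: pop r6=0x59, sp=0xdb
epilogue: pop r3=0x4d, sp=0xdc
epilogue: pop r2=0x0a, sp=0xdd
r7 is caller-saved -> body value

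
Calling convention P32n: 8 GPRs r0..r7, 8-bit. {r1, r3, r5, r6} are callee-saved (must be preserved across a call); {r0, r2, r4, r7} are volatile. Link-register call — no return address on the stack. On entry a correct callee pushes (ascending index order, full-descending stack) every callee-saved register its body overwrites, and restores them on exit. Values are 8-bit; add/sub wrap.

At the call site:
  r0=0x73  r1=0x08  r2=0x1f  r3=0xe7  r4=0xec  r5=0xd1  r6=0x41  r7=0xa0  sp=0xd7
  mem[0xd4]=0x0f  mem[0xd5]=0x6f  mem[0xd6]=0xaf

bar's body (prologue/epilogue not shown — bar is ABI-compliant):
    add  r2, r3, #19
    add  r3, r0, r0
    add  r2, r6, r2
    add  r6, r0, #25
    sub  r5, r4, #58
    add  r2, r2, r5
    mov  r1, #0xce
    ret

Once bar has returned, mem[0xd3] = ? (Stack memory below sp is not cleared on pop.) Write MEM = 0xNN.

prologue: push r1 → mem[0xd6]=0x08, sp=0xd6
prologue: push r3 → mem[0xd5]=0xe7, sp=0xd5
prologue: push r5 → mem[0xd4]=0xd1, sp=0xd4
prologue: push r6 → mem[0xd3]=0x41, sp=0xd3
body[0] add  r2, r3, #19 → r2=0xfa
body[1] add  r3, r0, r0 → r3=0xe6
body[2] add  r2, r6, r2 → r2=0x3b
body[3] add  r6, r0, #25 → r6=0x8c
body[4] sub  r5, r4, #58 → r5=0xb2
body[5] add  r2, r2, r5 → r2=0xed
body[6] mov  r1, #0xce → r1=0xce
epilogue: pop r6=0x41, sp=0xd4
epilogue: pop r5=0xd1, sp=0xd5
epilogue: pop r3=0xe7, sp=0xd6
epilogue: pop r1=0x08, sp=0xd7
prologue pushed ['r1', 'r3', 'r5', 'r6'] at ['0xd6', '0xd5', '0xd4', '0xd3']

MEM = 0x41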